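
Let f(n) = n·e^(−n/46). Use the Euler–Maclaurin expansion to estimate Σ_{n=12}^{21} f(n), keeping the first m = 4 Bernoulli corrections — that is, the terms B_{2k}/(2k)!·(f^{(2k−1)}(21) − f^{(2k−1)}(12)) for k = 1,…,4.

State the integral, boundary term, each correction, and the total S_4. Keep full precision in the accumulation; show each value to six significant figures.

The integral term ∫_12^21 x·e^(−x/46) dx = 102.982.
Boundary: ½(f(12) + f(21)) = ½(9.24458 + 13.3031) = 11.2739.
Integral + boundary = 114.256.
Correction k=1: B_{2}/2! · (f^{(1)}(21) − f^{(1)}(12)) = 1/12 · (0.344284 − 0.569412) = -0.0187607.
Partial sum through k=1: 114.237.
Correction k=2: B_{4}/4! · (f^{(3)}(21) − f^{(3)}(12)) = −1/720 · (0.000761461 − 0.000997247) = 3.27481e-07.
Partial sum through k=2: 114.237.
Correction k=3: B_{6}/6! · (f^{(5)}(21) − f^{(5)}(12)) = 1/30240 · (6.42824e-07 − 8.15405e-07) = -5.70702e-12.
Partial sum through k=3: 114.237.
Correction k=4: B_{8}/8! · (f^{(7)}(21) − f^{(7)}(12)) = −1/1209600 · (4.37519e-10 − 5.47977e-10) = 9.13182e-17.

S_4 ≈ 114.237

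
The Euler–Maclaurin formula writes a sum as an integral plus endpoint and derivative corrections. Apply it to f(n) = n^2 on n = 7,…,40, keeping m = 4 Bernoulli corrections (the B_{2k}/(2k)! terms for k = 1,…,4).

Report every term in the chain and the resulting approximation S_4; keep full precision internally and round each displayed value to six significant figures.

S_4 ≈ 22049.0

Integral: ∫_7^40 x^2 dx = 21219.0.
Boundary: ½(f(7) + f(40)) = ½(49.0000 + 1600.00) = 824.500.
So far: 22043.5.
k=1: B_{2}/(2)! × [f^{(1)}(40) − f^{(1)}(7)] = 1/12 × (80.0000 − 14.0000) = 5.50000.
After k=1: 22049.0.
k=2: B_{4}/(4)! × [f^{(3)}(40) − f^{(3)}(7)] = −1/720 × (0.00000 − 0.00000) = 0.00000.
After k=2: 22049.0.
k=3: B_{6}/(6)! × [f^{(5)}(40) − f^{(5)}(7)] = 1/30240 × (0.00000 − 0.00000) = 0.00000.
After k=3: 22049.0.
k=4: B_{8}/(8)! × [f^{(7)}(40) − f^{(7)}(7)] = −1/1209600 × (0.00000 − 0.00000) = 0.00000.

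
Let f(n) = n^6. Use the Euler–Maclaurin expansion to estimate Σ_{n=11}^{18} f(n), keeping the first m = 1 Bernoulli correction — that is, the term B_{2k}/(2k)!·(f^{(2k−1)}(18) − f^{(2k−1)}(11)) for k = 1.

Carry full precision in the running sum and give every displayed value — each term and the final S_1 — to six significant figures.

∫_11^18 x^6 dx evaluates to 8.46761e+07.
Endpoint term: (f(11) + f(18))/2 = (1.77156e+06 + 3.40122e+07)/2 = 1.78919e+07.
Integral + boundary = 1.02568e+08.
k=1: B_{2}/(2)! × [f^{(1)}(18) − f^{(1)}(11)] = 1/12 × (1.13374e+07 − 966306) = 864258.

S_1 ≈ 1.03432e+08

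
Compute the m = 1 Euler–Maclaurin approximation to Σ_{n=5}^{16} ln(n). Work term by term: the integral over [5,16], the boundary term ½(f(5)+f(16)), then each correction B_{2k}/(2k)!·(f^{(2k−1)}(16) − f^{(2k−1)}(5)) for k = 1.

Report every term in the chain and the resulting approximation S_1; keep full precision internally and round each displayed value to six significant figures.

S_1 ≈ 27.4938

Integral: ∫_5^16 ln(x) dx = 25.3142.
Boundary: ½(f(5) + f(16)) = ½(1.60944 + 2.77259) = 2.19101.
So far: 27.5052.
Correction k=1: B_{2}/2! · (f^{(1)}(16) − f^{(1)}(5)) = 1/12 · (0.0625000 − 0.200000) = -0.0114583.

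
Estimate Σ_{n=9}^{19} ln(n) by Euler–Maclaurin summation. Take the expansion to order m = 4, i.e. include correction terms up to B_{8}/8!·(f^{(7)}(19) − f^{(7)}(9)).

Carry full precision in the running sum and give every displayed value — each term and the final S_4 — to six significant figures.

Integral: ∫_9^19 ln(x) dx = 26.1693.
Boundary: ½(f(9) + f(19)) = ½(2.19722 + 2.94444) = 2.57083.
Integral + boundary = 28.7402.
Correction k=1: B_{2}/2! · (f^{(1)}(19) − f^{(1)}(9)) = 1/12 · (0.0526316 − 0.111111) = -0.00487329.
After k=1: 28.7353.
Correction k=2: B_{4}/4! · (f^{(3)}(19) − f^{(3)}(9)) = −1/720 · (0.000291588 − 0.00274348) = 3.40541e-06.
After k=2: 28.7353.
Correction k=3: B_{6}/6! · (f^{(5)}(19) − f^{(5)}(9)) = 1/30240 · (9.69267e-06 − 0.000406442) = -1.31200e-08.
After k=3: 28.7353.
Correction k=4: B_{8}/8! · (f^{(7)}(19) − f^{(7)}(9)) = −1/1209600 · (8.05485e-07 − 0.000150534) = 1.23784e-10.

S_4 ≈ 28.7353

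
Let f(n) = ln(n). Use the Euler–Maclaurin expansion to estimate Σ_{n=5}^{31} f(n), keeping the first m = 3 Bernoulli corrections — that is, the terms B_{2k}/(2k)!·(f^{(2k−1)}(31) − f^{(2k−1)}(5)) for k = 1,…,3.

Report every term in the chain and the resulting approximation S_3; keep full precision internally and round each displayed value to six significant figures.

∫_5^31 ln(x) dx evaluates to 72.4064.
½[f(5) + f(31)] = ½[1.60944 + 3.43399] = 2.52171.
So far: 74.9281.
Order-1 term: 1/12 · (0.0322581 − 0.200000) = -0.0139785.
Partial sum through k=1: 74.9141.
Order-2 term: −1/720 · (6.71344e-05 − 0.0160000) = 2.21290e-05.
Partial sum through k=2: 74.9142.
Order-3 term: 1/30240 · (8.38306e-07 − 0.00768000) = -2.53941e-07.

S_3 ≈ 74.9142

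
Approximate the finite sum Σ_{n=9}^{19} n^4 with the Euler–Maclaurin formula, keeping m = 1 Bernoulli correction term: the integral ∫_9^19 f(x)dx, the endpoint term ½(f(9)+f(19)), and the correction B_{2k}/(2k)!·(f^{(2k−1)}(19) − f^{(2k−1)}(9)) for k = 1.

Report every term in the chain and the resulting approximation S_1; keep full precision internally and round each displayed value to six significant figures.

Integral: ∫_9^19 x^4 dx = 483410.
Boundary: ½(f(9) + f(19)) = ½(6561.00 + 130321) = 68441.0.
So far: 551851.
Order-1 term: 1/12 · (27436.0 − 2916.00) = 2043.33.

S_1 ≈ 553894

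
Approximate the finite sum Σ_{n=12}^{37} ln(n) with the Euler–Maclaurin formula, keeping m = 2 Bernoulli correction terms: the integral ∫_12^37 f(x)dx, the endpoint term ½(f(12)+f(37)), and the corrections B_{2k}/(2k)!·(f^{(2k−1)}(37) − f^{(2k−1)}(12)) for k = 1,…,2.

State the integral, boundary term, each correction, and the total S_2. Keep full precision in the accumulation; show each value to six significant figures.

S_2 ≈ 81.8283

The integral term ∫_12^37 ln(x) dx = 78.7851.
Endpoint term: (f(12) + f(37))/2 = (2.48491 + 3.61092)/2 = 3.04791.
So far: 81.8330.
Correction k=1: B_{2}/2! · (f^{(1)}(37) − f^{(1)}(12)) = 1/12 · (0.0270270 − 0.0833333) = -0.00469219.
Partial sum through k=1: 81.8283.
Correction k=2: B_{4}/4! · (f^{(3)}(37) − f^{(3)}(12)) = −1/720 · (3.94843e-05 − 0.00115741) = 1.55267e-06.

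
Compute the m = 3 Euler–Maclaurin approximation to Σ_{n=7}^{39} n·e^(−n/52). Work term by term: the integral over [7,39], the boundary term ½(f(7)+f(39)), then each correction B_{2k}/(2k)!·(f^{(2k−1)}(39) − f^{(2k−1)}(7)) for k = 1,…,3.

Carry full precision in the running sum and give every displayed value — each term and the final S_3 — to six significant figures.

S_3 ≈ 458.570

The integral term ∫_7^39 x·e^(−x/52) dx = 446.353.
Endpoint term: (f(7) + f(39))/2 = (6.11836 + 18.4223)/2 = 12.2703.
So far: 458.623.
Correction k=1: B_{2}/2! · (f^{(1)}(39) − f^{(1)}(7)) = 1/12 · (0.118092 − 0.756391) = -0.0531916.
Running total after k=1: 458.570.
Correction k=2: B_{4}/4! · (f^{(3)}(39) − f^{(3)}(7)) = −1/720 · (0.000393056 − 0.000926219) = 7.40503e-07.
Running total after k=2: 458.570.
Correction k=3: B_{6}/6! · (f^{(5)}(39) − f^{(5)}(7)) = 1/30240 · (2.74571e-07 − 5.81622e-07) = -1.01538e-11.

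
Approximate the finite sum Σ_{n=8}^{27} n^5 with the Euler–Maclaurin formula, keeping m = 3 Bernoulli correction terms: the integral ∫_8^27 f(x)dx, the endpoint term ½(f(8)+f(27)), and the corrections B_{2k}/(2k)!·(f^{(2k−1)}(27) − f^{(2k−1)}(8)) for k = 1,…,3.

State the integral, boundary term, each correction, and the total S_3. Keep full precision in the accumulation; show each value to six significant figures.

S_3 ≈ 7.19369e+07

Integral: ∫_8^27 x^5 dx = 6.45264e+07.
½[f(8) + f(27)] = ½[32768.0 + 1.43489e+07] = 7.19084e+06.
Running total after boundary: 7.17172e+07.
Correction k=1: B_{2}/2! · (f^{(1)}(27) − f^{(1)}(8)) = 1/12 · (2.65720e+06 − 20480.0) = 219727.
After k=1: 7.19370e+07.
Correction k=2: B_{4}/4! · (f^{(3)}(27) − f^{(3)}(8)) = −1/720 · (43740.0 − 3840.00) = -55.4167.
After k=2: 7.19369e+07.
Correction k=3: B_{6}/6! · (f^{(5)}(27) − f^{(5)}(8)) = 1/30240 · (120.000 − 120.000) = 0.00000.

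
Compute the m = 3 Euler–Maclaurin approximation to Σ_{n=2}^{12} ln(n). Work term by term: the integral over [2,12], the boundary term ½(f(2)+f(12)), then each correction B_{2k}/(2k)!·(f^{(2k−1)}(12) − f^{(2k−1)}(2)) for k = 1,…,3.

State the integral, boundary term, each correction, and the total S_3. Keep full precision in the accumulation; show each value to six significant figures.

The integral term ∫_2^12 ln(x) dx = 18.4326.
½[f(2) + f(12)] = ½[0.693147 + 2.48491] = 1.58903.
Integral + boundary = 20.0216.
k=1: B_{2}/(2)! × [f^{(1)}(12) − f^{(1)}(2)] = 1/12 × (0.0833333 − 0.500000) = -0.0347222.
After k=1: 19.9869.
k=2: B_{4}/(4)! × [f^{(3)}(12) − f^{(3)}(2)] = −1/720 × (0.00115741 − 0.250000) = 0.000345615.
After k=2: 19.9872.
k=3: B_{6}/(6)! × [f^{(5)}(12) − f^{(5)}(2)] = 1/30240 × (9.64506e-05 − 0.750000) = -2.47984e-05.

S_3 ≈ 19.9872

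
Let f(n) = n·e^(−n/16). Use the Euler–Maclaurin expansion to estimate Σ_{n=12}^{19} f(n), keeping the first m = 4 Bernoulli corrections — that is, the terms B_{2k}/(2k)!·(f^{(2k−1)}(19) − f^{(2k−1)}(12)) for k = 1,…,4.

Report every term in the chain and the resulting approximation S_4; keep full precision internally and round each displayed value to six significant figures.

The integral term ∫_12^19 x·e^(−x/16) dx = 40.8299.
Boundary: ½(f(12) + f(19)) = ½(5.66840 + 5.79467) = 5.73154.
Integral + boundary = 46.5614.
k=1: B_{2}/(2)! × [f^{(1)}(19) − f^{(1)}(12)] = 1/12 × (-0.0571843 − 0.118092) = -0.0146063.
After k=1: 46.5468.
k=2: B_{4}/(4)! × [f^{(3)}(19) − f^{(3)}(12)] = −1/720 × (0.00215930 − 0.00415166) = 2.76716e-06.
After k=2: 46.5468.
k=3: B_{6}/(6)! × [f^{(5)}(19) − f^{(5)}(12)] = 1/30240 × (1.77421e-05 − 3.06329e-05) = -4.26283e-10.
After k=3: 46.5468.
k=4: B_{8}/(8)! × [f^{(7)}(19) − f^{(7)}(12)] = −1/1209600 × (1.05662e-07 − 1.75970e-07) = 5.81253e-14.

S_4 ≈ 46.5468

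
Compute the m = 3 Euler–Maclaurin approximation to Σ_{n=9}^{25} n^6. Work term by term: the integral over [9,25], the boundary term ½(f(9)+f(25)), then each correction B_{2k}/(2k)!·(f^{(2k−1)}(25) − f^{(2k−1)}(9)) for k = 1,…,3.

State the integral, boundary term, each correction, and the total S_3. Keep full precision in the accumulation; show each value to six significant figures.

∫_9^25 x^6 dx evaluates to 8.71248e+08.
Endpoint term: (f(9) + f(25))/2 = (531441 + 2.44141e+08)/2 = 1.22336e+08.
Running total after boundary: 9.93584e+08.
k=1: B_{2}/(2)! × [f^{(1)}(25) − f^{(1)}(9)] = 1/12 × (5.85938e+07 − 354294) = 4.85329e+06.
After k=1: 9.98437e+08.
k=2: B_{4}/(4)! × [f^{(3)}(25) − f^{(3)}(9)] = −1/720 × (1.87500e+06 − 87480.0) = -2482.67.
After k=2: 9.98434e+08.
k=3: B_{6}/(6)! × [f^{(5)}(25) − f^{(5)}(9)] = 1/30240 × (18000.0 − 6480.00) = 0.380952.

S_3 ≈ 9.98434e+08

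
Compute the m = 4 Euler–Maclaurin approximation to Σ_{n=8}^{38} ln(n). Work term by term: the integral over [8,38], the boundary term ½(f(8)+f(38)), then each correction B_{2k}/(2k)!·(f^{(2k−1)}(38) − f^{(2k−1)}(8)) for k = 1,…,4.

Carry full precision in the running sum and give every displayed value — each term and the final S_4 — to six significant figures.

S_4 ≈ 94.4430

∫_8^38 ln(x) dx evaluates to 91.5927.
Endpoint term: (f(8) + f(38))/2 = (2.07944 + 3.63759)/2 = 2.85851.
Running total after boundary: 94.4513.
Order-1 term: 1/12 · (0.0263158 − 0.125000) = -0.00822368.
Partial sum through k=1: 94.4430.
Order-2 term: −1/720 · (3.64485e-05 − 0.00390625) = 5.37472e-06.
Partial sum through k=2: 94.4430.
Order-3 term: 1/30240 · (3.02896e-07 − 0.000732422) = -2.42103e-08.
Partial sum through k=3: 94.4430.
Order-4 term: −1/1209600 · (6.29285e-09 − 0.000343323) = 2.83826e-10.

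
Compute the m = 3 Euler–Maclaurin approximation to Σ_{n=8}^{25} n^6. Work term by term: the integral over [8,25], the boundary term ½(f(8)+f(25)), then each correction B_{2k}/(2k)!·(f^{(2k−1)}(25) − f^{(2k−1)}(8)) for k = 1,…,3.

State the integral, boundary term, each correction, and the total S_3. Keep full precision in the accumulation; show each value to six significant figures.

∫_8^25 x^6 dx evaluates to 8.71631e+08.
Boundary: ½(f(8) + f(25)) = ½(262144 + 2.44141e+08) = 1.22201e+08.
So far: 9.93833e+08.
k=1: B_{2}/(2)! × [f^{(1)}(25) − f^{(1)}(8)] = 1/12 × (5.85938e+07 − 196608) = 4.86643e+06.
Running total after k=1: 9.98699e+08.
k=2: B_{4}/(4)! × [f^{(3)}(25) − f^{(3)}(8)] = −1/720 × (1.87500e+06 − 61440.0) = -2518.83.
Running total after k=2: 9.98697e+08.
k=3: B_{6}/(6)! × [f^{(5)}(25) − f^{(5)}(8)] = 1/30240 × (18000.0 − 5760.00) = 0.404762.

S_3 ≈ 9.98697e+08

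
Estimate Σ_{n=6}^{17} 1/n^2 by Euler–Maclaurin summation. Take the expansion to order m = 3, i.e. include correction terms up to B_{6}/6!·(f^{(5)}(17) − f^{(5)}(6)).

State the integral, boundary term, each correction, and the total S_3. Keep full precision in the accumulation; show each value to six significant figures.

S_3 ≈ 0.124196

The integral term ∫_6^17 1/x^2 dx = 0.107843.
½[f(6) + f(17)] = ½[0.0277778 + 0.00346021] = 0.0156190.
So far: 0.123462.
k=1: B_{2}/(2)! × [f^{(1)}(17) − f^{(1)}(6)] = 1/12 × (-0.000407083 − (-0.00925926)) = 0.000737681.
Running total after k=1: 0.124200.
k=2: B_{4}/(4)! × [f^{(3)}(17) − f^{(3)}(6)] = −1/720 × (-1.69031e-05 − (-0.00308642)) = -4.26322e-06.
Running total after k=2: 0.124196.
k=3: B_{6}/(6)! × [f^{(5)}(17) − f^{(5)}(6)] = 1/30240 × (-1.75465e-06 − (-0.00257202)) = 8.49954e-08.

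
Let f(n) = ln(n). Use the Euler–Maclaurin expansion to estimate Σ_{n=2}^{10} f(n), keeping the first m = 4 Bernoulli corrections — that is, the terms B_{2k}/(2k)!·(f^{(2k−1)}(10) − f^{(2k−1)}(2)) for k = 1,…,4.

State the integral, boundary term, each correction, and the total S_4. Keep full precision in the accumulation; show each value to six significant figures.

∫_2^10 ln(x) dx evaluates to 13.6396.
½[f(2) + f(10)] = ½[0.693147 + 2.30259] = 1.49787.
Running total after boundary: 15.1374.
k=1: B_{2}/(2)! × [f^{(1)}(10) − f^{(1)}(2)] = 1/12 × (0.100000 − 0.500000) = -0.0333333.
After k=1: 15.1041.
k=2: B_{4}/(4)! × [f^{(3)}(10) − f^{(3)}(2)] = −1/720 × (0.00200000 − 0.250000) = 0.000344444.
After k=2: 15.1044.
k=3: B_{6}/(6)! × [f^{(5)}(10) − f^{(5)}(2)] = 1/30240 × (0.000240000 − 0.750000) = -2.47937e-05.
After k=3: 15.1044.
k=4: B_{8}/(8)! × [f^{(7)}(10) − f^{(7)}(2)] = −1/1209600 × (7.20000e-05 − 5.62500) = 4.65024e-06.

S_4 ≈ 15.1044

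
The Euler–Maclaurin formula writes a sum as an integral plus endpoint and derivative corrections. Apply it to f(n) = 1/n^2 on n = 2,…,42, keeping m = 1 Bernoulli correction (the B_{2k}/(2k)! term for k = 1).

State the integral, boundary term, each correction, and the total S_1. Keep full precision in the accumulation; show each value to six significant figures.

S_1 ≈ 0.622305

Integral: ∫_2^42 1/x^2 dx = 0.476190.
Endpoint term: (f(2) + f(42))/2 = (0.250000 + 0.000566893)/2 = 0.125283.
So far: 0.601474.
Correction k=1: B_{2}/2! · (f^{(1)}(42) − f^{(1)}(2)) = 1/12 · (-2.69949e-05 − (-0.250000)) = 0.0208311.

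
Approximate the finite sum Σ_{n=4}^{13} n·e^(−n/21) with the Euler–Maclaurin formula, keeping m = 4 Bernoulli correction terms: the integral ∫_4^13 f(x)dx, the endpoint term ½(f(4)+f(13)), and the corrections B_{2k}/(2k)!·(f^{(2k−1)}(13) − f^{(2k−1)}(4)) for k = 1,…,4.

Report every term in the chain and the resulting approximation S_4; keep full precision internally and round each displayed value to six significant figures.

The integral term ∫_4^13 x·e^(−x/21) dx = 49.4885.
Boundary: ½(f(4) + f(13)) = ½(3.30626 + 6.99994) = 5.15310.
So far: 54.6417.
Order-1 term: 1/12 · (0.205126 − 0.669124) = -0.0386665.
Running total after k=1: 54.6030.
Order-2 term: −1/720 · (0.00290712 − 0.00526588) = 3.27606e-06.
Running total after k=2: 54.6030.
Order-3 term: 1/30240 · (1.21295e-05 − 2.04410e-05) = -2.74852e-10.
Running total after k=3: 54.6030.
Order-4 term: −1/1209600 · (4.00609e-08 − 6.56263e-08) = 2.11354e-14.

S_4 ≈ 54.6030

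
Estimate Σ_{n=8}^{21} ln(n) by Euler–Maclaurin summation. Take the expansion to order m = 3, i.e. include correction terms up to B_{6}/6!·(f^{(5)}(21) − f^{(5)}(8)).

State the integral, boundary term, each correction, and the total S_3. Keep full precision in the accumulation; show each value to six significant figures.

S_3 ≈ 36.8550

The integral term ∫_8^21 ln(x) dx = 34.2994.
Endpoint term: (f(8) + f(21))/2 = (2.07944 + 3.04452)/2 = 2.56198.
So far: 36.8614.
Order-1 term: 1/12 · (0.0476190 − 0.125000) = -0.00644841.
Partial sum through k=1: 36.8550.
Order-2 term: −1/720 · (0.000215959 − 0.00390625) = 5.12540e-06.
Partial sum through k=2: 36.8550.
Order-3 term: 1/30240 · (5.87645e-06 − 0.000732422) = -2.40260e-08.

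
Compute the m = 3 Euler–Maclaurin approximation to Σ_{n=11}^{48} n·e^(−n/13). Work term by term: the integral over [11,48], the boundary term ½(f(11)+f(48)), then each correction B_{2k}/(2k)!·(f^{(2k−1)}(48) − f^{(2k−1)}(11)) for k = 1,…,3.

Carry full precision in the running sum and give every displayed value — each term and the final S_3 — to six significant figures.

S_3 ≈ 117.057

∫_11^48 x·e^(−x/13) dx evaluates to 114.110.
½[f(11) + f(48)] = ½[4.71968 + 1.19589] = 2.95779.
So far: 117.068.
k=1: B_{2}/(2)! × [f^{(1)}(48) − f^{(1)}(11)] = 1/12 × (-0.0670773 − 0.0660095) = -0.0110906.
Partial sum through k=1: 117.057.
k=2: B_{4}/(4)! × [f^{(3)}(48) − f^{(3)}(11)] = −1/720 × (-0.000102062 − 0.00546825) = 7.73654e-06.
Partial sum through k=2: 117.057.
k=3: B_{6}/(6)! × [f^{(5)}(48) − f^{(5)}(11)] = 1/30240 × (1.14073e-06 − 6.24018e-05) = -2.02583e-09.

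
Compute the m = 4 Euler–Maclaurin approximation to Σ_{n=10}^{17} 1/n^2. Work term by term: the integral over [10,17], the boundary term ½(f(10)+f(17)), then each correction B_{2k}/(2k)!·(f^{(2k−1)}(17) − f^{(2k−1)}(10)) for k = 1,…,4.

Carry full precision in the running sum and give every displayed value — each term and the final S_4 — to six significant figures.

Integral: ∫_10^17 1/x^2 dx = 0.0411765.
½[f(10) + f(17)] = ½[0.0100000 + 0.00346021] = 0.00673010.
Running total after boundary: 0.0479066.
Order-1 term: 1/12 · (-0.000407083 − (-0.00200000)) = 0.000132743.
Running total after k=1: 0.0480393.
Order-2 term: −1/720 · (-1.69031e-05 − (-0.000240000)) = -3.09857e-07.
Running total after k=2: 0.0480390.
Order-3 term: 1/30240 · (-1.75465e-06 − (-7.20000e-05)) = 2.32293e-09.
Running total after k=3: 0.0480390.
Order-4 term: −1/1209600 · (-3.40001e-07 − (-4.03200e-05)) = -3.30522e-11.

S_4 ≈ 0.0480390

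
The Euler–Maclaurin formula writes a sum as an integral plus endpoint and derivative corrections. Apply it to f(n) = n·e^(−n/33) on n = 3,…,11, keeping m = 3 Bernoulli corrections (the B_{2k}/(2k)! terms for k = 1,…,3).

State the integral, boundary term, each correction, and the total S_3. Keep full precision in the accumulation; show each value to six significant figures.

∫_3^11 x·e^(−x/33) dx evaluates to 44.3602.
Boundary: ½(f(3) + f(11)) = ½(2.73930 + 7.88184) = 5.31057.
So far: 49.6708.
Order-1 term: 1/12 · (0.477688 − 0.830092) = -0.0293670.
Running total after k=1: 49.6414.
Order-2 term: −1/720 · (0.00175459 − 0.00243920) = 9.50850e-07.
Running total after k=2: 49.6414.
Order-3 term: 1/30240 · (2.81959e-06 − 3.77976e-06) = -3.17515e-11.

S_3 ≈ 49.6414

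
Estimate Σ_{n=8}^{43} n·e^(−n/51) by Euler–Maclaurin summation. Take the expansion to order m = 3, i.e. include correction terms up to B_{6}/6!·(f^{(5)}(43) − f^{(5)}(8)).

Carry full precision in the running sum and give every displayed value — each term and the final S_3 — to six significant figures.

The integral term ∫_8^43 x·e^(−x/51) dx = 509.020.
½[f(8) + f(43)] = ½[6.83857 + 18.5054] = 12.6720.
Integral + boundary = 521.692.
k=1: B_{2}/(2)! × [f^{(1)}(43) − f^{(1)}(8)] = 1/12 × (0.0675072 − 0.720732) = -0.0544354.
After k=1: 521.638.
k=2: B_{4}/(4)! × [f^{(3)}(43) − f^{(3)}(8)] = −1/720 × (0.000356872 − 0.000934400) = 8.02122e-07.
After k=2: 521.638.
k=3: B_{6}/(6)! × [f^{(5)}(43) − f^{(5)}(8)] = 1/30240 × (2.64433e-07 − 6.11958e-07) = -1.14922e-11.

S_3 ≈ 521.638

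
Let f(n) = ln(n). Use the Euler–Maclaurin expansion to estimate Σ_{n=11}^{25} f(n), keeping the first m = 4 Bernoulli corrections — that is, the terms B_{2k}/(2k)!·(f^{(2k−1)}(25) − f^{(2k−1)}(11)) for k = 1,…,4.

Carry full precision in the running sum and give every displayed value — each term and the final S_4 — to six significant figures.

S_4 ≈ 42.8992

Integral: ∫_11^25 ln(x) dx = 40.0950.
½[f(11) + f(25)] = ½[2.39790 + 3.21888] = 2.80839.
So far: 42.9034.
Correction k=1: B_{2}/2! · (f^{(1)}(25) − f^{(1)}(11)) = 1/12 · (0.0400000 − 0.0909091) = -0.00424242.
Partial sum through k=1: 42.8992.
Correction k=2: B_{4}/4! · (f^{(3)}(25) − f^{(3)}(11)) = −1/720 · (0.000128000 − 0.00150263) = 1.90921e-06.
Partial sum through k=2: 42.8992.
Correction k=3: B_{6}/6! · (f^{(5)}(25) − f^{(5)}(11)) = 1/30240 · (2.45760e-06 − 0.000149021) = -4.84668e-09.
Partial sum through k=3: 42.8992.
Correction k=4: B_{8}/8! · (f^{(7)}(25) − f^{(7)}(11)) = −1/1209600 · (1.17965e-07 − 3.69474e-05) = 3.04476e-11.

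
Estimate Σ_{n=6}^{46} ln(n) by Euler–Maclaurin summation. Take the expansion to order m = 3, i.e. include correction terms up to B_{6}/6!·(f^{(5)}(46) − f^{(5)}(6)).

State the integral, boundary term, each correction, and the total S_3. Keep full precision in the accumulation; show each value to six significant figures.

The integral term ∫_6^46 ln(x) dx = 125.367.
½[f(6) + f(46)] = ½[1.79176 + 3.82864] = 2.81020.
Running total after boundary: 128.177.
Order-1 term: 1/12 · (0.0217391 − 0.166667) = -0.0120773.
After k=1: 128.165.
Order-2 term: −1/720 · (2.05474e-05 − 0.00925926) = 1.28315e-05.
After k=2: 128.165.
Order-3 term: 1/30240 · (1.16526e-07 − 0.00308642) = -1.02060e-07.

S_3 ≈ 128.165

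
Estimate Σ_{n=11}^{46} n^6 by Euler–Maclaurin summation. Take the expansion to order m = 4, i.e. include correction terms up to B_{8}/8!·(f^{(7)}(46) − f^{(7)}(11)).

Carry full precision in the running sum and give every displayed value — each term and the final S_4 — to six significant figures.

Integral: ∫_11^46 x^6 dx = 6.22569e+10.
½[f(11) + f(46)] = ½[1.77156e+06 + 9.47430e+09] = 4.73803e+09.
Running total after boundary: 6.69949e+10.
Correction k=1: B_{2}/2! · (f^{(1)}(46) − f^{(1)}(11)) = 1/12 · (1.23578e+09 − 966306) = 1.02901e+08.
After k=1: 6.70978e+10.
Correction k=2: B_{4}/4! · (f^{(3)}(46) − f^{(3)}(11)) = −1/720 · (1.16803e+07 − 159720) = -16000.8.
After k=2: 6.70978e+10.
Correction k=3: B_{6}/6! · (f^{(5)}(46) − f^{(5)}(11)) = 1/30240 · (33120.0 − 7920.00) = 0.833333.
After k=3: 6.70978e+10.
Correction k=4: B_{8}/8! · (f^{(7)}(46) − f^{(7)}(11)) = −1/1209600 · (0.00000 − 0.00000) = 0.00000.

S_4 ≈ 6.70978e+10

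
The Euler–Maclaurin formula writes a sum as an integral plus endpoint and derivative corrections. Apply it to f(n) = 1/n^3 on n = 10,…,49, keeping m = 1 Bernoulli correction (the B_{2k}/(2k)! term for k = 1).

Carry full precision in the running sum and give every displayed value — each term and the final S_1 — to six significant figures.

S_1 ≈ 0.00532096

∫_10^49 1/x^3 dx evaluates to 0.00479175.
½[f(10) + f(49)] = ½[0.00100000 + 8.49986e-06] = 0.000504250.
So far: 0.00529600.
Correction k=1: B_{2}/2! · (f^{(1)}(49) − f^{(1)}(10)) = 1/12 · (-5.20400e-07 − (-0.000300000)) = 2.49566e-05.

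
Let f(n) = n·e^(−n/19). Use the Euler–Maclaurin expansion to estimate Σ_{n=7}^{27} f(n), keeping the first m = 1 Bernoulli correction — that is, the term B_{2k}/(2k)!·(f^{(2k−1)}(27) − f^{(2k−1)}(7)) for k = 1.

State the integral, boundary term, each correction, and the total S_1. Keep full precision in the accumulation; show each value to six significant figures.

S_1 ≈ 136.362

The integral term ∫_7^27 x·e^(−x/19) dx = 130.726.
½[f(7) + f(27)] = ½[4.84278 + 6.51941] = 5.68110.
Integral + boundary = 136.407.
Order-1 term: 1/12 · (-0.101667 − 0.436943) = -0.0448842.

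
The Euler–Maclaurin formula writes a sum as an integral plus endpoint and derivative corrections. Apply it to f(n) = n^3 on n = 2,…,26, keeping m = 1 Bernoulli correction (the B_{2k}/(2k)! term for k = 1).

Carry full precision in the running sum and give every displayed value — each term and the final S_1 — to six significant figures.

Integral: ∫_2^26 x^3 dx = 114240.
Boundary: ½(f(2) + f(26)) = ½(8.00000 + 17576.0) = 8792.00.
Integral + boundary = 123032.
Correction k=1: B_{2}/2! · (f^{(1)}(26) − f^{(1)}(2)) = 1/12 · (2028.00 − 12.0000) = 168.000.

S_1 ≈ 123200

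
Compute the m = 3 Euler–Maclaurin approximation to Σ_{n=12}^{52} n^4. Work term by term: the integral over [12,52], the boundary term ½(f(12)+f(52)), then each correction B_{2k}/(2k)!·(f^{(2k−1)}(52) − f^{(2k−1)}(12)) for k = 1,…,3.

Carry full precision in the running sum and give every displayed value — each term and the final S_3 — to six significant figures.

The integral term ∫_12^52 x^4 dx = 7.59910e+07.
Endpoint term: (f(12) + f(52))/2 = (20736.0 + 7.31162e+06)/2 = 3.66618e+06.
So far: 7.96572e+07.
k=1: B_{2}/(2)! × [f^{(1)}(52) − f^{(1)}(12)] = 1/12 × (562432 − 6912.00) = 46293.3.
Running total after k=1: 7.97035e+07.
k=2: B_{4}/(4)! × [f^{(3)}(52) − f^{(3)}(12)] = −1/720 × (1248.00 − 288.000) = -1.33333.
Running total after k=2: 7.97035e+07.
k=3: B_{6}/(6)! × [f^{(5)}(52) − f^{(5)}(12)] = 1/30240 × (0.00000 − 0.00000) = 0.00000.

S_3 ≈ 7.97035e+07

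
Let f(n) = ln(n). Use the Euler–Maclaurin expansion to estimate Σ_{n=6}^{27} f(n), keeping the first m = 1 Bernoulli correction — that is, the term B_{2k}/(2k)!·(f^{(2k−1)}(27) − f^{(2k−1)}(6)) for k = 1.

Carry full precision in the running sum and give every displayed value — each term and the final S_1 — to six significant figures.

S_1 ≈ 59.7700

The integral term ∫_6^27 ln(x) dx = 57.2370.
½[f(6) + f(27)] = ½[1.79176 + 3.29584] = 2.54380.
So far: 59.7808.
k=1: B_{2}/(2)! × [f^{(1)}(27) − f^{(1)}(6)] = 1/12 × (0.0370370 − 0.166667) = -0.0108025.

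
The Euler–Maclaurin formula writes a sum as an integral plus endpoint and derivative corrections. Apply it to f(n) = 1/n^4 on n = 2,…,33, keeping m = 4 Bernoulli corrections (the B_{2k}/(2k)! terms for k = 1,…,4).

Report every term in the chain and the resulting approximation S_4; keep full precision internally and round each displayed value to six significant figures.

The integral term ∫_2^33 1/x^4 dx = 0.0416574.
½[f(2) + f(33)] = ½[0.0625000 + 8.43226e-07] = 0.0312504.
Running total after boundary: 0.0729078.
Order-1 term: 1/12 · (-1.02209e-07 − (-0.125000)) = 0.0104167.
After k=1: 0.0833245.
Order-2 term: −1/720 · (-2.81568e-09 − (-0.937500)) = -0.00130208.
After k=2: 0.0820224.
Order-3 term: 1/30240 · (-1.44792e-10 − (-13.1250)) = 0.000434028.
After k=3: 0.0824564.
Order-4 term: −1/1209600 · (-1.19663e-11 − (-295.312)) = -0.000244141.

S_4 ≈ 0.0822123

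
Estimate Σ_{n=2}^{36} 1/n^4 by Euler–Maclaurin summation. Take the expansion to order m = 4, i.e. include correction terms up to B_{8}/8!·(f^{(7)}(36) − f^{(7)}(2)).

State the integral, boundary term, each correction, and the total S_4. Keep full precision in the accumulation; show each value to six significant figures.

Integral: ∫_2^36 1/x^4 dx = 0.0416595.
Endpoint term: (f(2) + f(36))/2 = (0.0625000 + 5.95374e-07)/2 = 0.0312503.
Running total after boundary: 0.0729098.
k=1: B_{2}/(2)! × [f^{(1)}(36) − f^{(1)}(2)] = 1/12 × (-6.61527e-08 − (-0.125000)) = 0.0104167.
Partial sum through k=1: 0.0833265.
k=2: B_{4}/(4)! × [f^{(3)}(36) − f^{(3)}(2)] = −1/720 × (-1.53131e-09 − (-0.937500)) = -0.00130208.
Partial sum through k=2: 0.0820244.
k=3: B_{6}/(6)! × [f^{(5)}(36) − f^{(5)}(2)] = 1/30240 × (-6.61678e-11 − (-13.1250)) = 0.000434028.
Partial sum through k=3: 0.0824584.
k=4: B_{8}/(8)! × [f^{(7)}(36) − f^{(7)}(2)] = −1/1209600 × (-4.59499e-12 − (-295.312)) = -0.000244141.

S_4 ≈ 0.0822143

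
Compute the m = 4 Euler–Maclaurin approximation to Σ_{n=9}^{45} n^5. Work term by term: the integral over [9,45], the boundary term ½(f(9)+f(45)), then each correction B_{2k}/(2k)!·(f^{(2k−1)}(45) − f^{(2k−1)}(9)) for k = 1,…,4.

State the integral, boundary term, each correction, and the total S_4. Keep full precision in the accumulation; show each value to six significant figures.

S_4 ≈ 1.47787e+09

Integral: ∫_9^45 x^5 dx = 1.38387e+09.
Boundary: ½(f(9) + f(45)) = ½(59049.0 + 1.84528e+08) = 9.22936e+07.
Integral + boundary = 1.47617e+09.
k=1: B_{2}/(2)! × [f^{(1)}(45) − f^{(1)}(9)] = 1/12 × (2.05031e+07 − 32805.0) = 1.70586e+06.
After k=1: 1.47787e+09.
k=2: B_{4}/(4)! × [f^{(3)}(45) − f^{(3)}(9)] = −1/720 × (121500 − 4860.00) = -162.000.
After k=2: 1.47787e+09.
k=3: B_{6}/(6)! × [f^{(5)}(45) − f^{(5)}(9)] = 1/30240 × (120.000 − 120.000) = 0.00000.
After k=3: 1.47787e+09.
k=4: B_{8}/(8)! × [f^{(7)}(45) − f^{(7)}(9)] = −1/1209600 × (0.00000 − 0.00000) = 0.00000.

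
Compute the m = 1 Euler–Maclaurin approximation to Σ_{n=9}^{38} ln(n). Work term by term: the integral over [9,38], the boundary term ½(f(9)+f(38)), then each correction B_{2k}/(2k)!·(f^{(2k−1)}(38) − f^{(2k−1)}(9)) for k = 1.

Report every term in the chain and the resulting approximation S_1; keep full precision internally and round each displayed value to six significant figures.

S_1 ≈ 92.3636

Integral: ∫_9^38 ln(x) dx = 89.4533.
½[f(9) + f(38)] = ½[2.19722 + 3.63759] = 2.91741.
Running total after boundary: 92.3707.
k=1: B_{2}/(2)! × [f^{(1)}(38) − f^{(1)}(9)] = 1/12 × (0.0263158 − 0.111111) = -0.00706628.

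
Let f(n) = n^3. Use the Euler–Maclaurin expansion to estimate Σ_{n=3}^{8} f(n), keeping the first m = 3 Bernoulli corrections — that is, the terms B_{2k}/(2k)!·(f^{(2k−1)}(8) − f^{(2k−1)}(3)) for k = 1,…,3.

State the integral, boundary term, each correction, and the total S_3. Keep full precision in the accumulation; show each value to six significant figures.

Integral: ∫_3^8 x^3 dx = 1003.75.
Boundary: ½(f(3) + f(8)) = ½(27.0000 + 512.000) = 269.500.
Integral + boundary = 1273.25.
Correction k=1: B_{2}/2! · (f^{(1)}(8) − f^{(1)}(3)) = 1/12 · (192.000 − 27.0000) = 13.7500.
After k=1: 1287.00.
Correction k=2: B_{4}/4! · (f^{(3)}(8) − f^{(3)}(3)) = −1/720 · (6.00000 − 6.00000) = 0.00000.
After k=2: 1287.00.
Correction k=3: B_{6}/6! · (f^{(5)}(8) − f^{(5)}(3)) = 1/30240 · (0.00000 − 0.00000) = 0.00000.

S_3 ≈ 1287.00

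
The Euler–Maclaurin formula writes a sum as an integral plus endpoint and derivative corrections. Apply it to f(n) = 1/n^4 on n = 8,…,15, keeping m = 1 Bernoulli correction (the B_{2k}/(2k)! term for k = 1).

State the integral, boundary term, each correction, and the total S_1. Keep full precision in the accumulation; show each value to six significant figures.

Integral: ∫_8^15 1/x^4 dx = 0.000552276.
Endpoint term: (f(8) + f(15))/2 = (0.000244141 + 1.97531e-05)/2 = 0.000131947.
Running total after boundary: 0.000684223.
Correction k=1: B_{2}/2! · (f^{(1)}(15) − f^{(1)}(8)) = 1/12 · (-5.26749e-06 − (-0.000122070)) = 9.73357e-06.

S_1 ≈ 0.000693957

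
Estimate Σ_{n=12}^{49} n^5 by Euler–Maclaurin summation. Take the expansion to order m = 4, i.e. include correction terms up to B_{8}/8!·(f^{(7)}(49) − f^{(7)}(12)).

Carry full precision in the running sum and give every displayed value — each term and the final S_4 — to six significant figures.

∫_12^49 x^5 dx evaluates to 2.30638e+09.
Boundary: ½(f(12) + f(49)) = ½(248832 + 2.82475e+08) = 1.41362e+08.
Running total after boundary: 2.44775e+09.
Correction k=1: B_{2}/2! · (f^{(1)}(49) − f^{(1)}(12)) = 1/12 · (2.88240e+07 − 103680) = 2.39336e+06.
Partial sum through k=1: 2.45014e+09.
Correction k=2: B_{4}/4! · (f^{(3)}(49) − f^{(3)}(12)) = −1/720 · (144060 − 8640.00) = -188.083.
Partial sum through k=2: 2.45014e+09.
Correction k=3: B_{6}/6! · (f^{(5)}(49) − f^{(5)}(12)) = 1/30240 · (120.000 − 120.000) = 0.00000.
Partial sum through k=3: 2.45014e+09.
Correction k=4: B_{8}/8! · (f^{(7)}(49) − f^{(7)}(12)) = −1/1209600 · (0.00000 − 0.00000) = 0.00000.

S_4 ≈ 2.45014e+09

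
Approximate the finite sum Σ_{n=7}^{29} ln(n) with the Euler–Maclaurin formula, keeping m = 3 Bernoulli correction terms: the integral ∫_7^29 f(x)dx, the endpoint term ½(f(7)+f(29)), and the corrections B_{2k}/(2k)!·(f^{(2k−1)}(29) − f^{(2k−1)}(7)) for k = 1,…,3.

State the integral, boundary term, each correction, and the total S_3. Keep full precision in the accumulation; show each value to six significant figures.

Integral: ∫_7^29 ln(x) dx = 62.0302.
Boundary: ½(f(7) + f(29)) = ½(1.94591 + 3.36730) = 2.65660.
Integral + boundary = 64.6868.
k=1: B_{2}/(2)! × [f^{(1)}(29) − f^{(1)}(7)] = 1/12 × (0.0344828 − 0.142857) = -0.00903120.
Partial sum through k=1: 64.6778.
k=2: B_{4}/(4)! × [f^{(3)}(29) − f^{(3)}(7)] = −1/720 × (8.20042e-05 − 0.00583090) = 7.98458e-06.
Partial sum through k=2: 64.6778.
k=3: B_{6}/(6)! × [f^{(5)}(29) − f^{(5)}(7)] = 1/30240 × (1.17010e-06 − 0.00142798) = -4.71827e-08.

S_3 ≈ 64.6778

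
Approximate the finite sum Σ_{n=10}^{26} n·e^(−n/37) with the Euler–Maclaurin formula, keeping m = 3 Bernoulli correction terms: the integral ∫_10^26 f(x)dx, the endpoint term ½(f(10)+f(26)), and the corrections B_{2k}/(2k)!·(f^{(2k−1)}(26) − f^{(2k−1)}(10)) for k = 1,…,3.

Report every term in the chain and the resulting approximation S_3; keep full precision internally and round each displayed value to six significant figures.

S_3 ≈ 182.962

∫_10^26 x·e^(−x/37) dx evaluates to 172.742.
½[f(10) + f(26)] = ½[7.63173 + 12.8764] = 10.2541.
Integral + boundary = 182.996.
k=1: B_{2}/(2)! × [f^{(1)}(26) − f^{(1)}(10)] = 1/12 × (0.147235 − 0.556910) = -0.0341396.
After k=1: 182.962.
k=2: B_{4}/(4)! × [f^{(3)}(26) − f^{(3)}(10)] = −1/720 × (0.000831063 − 0.00152174) = 9.59268e-07.
After k=2: 182.962.
k=3: B_{6}/(6)! × [f^{(5)}(26) − f^{(5)}(10)] = 1/30240 × (1.13556e-06 − 1.92598e-06) = -2.61385e-11.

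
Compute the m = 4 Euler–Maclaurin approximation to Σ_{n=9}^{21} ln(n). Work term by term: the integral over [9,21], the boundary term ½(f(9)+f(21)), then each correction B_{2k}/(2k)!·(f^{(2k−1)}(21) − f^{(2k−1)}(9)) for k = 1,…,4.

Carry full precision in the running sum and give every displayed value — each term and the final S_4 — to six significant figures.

S_4 ≈ 34.7755

∫_9^21 ln(x) dx evaluates to 32.1599.
Boundary: ½(f(9) + f(21)) = ½(2.19722 + 3.04452) = 2.62087.
Integral + boundary = 34.7808.
k=1: B_{2}/(2)! × [f^{(1)}(21) − f^{(1)}(9)] = 1/12 × (0.0476190 − 0.111111) = -0.00529101.
Running total after k=1: 34.7755.
k=2: B_{4}/(4)! × [f^{(3)}(21) − f^{(3)}(9)] = −1/720 × (0.000215959 − 0.00274348) = 3.51045e-06.
Running total after k=2: 34.7755.
k=3: B_{6}/(6)! × [f^{(5)}(21) − f^{(5)}(9)] = 1/30240 × (5.87645e-06 − 0.000406442) = -1.32462e-08.
Running total after k=3: 34.7755.
k=4: B_{8}/(8)! × [f^{(7)}(21) − f^{(7)}(9)] = −1/1209600 × (3.99758e-07 − 0.000150534) = 1.24119e-10.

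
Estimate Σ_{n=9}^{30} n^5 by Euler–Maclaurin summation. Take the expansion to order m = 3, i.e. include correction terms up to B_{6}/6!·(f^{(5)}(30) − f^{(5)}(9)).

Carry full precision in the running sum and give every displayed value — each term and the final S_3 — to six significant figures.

Integral: ∫_9^30 x^5 dx = 1.21411e+08.
½[f(9) + f(30)] = ½[59049.0 + 2.43000e+07] = 1.21795e+07.
Running total after boundary: 1.33591e+08.
k=1: B_{2}/(2)! × [f^{(1)}(30) − f^{(1)}(9)] = 1/12 × (4.05000e+06 − 32805.0) = 334766.
Running total after k=1: 1.33926e+08.
k=2: B_{4}/(4)! × [f^{(3)}(30) − f^{(3)}(9)] = −1/720 × (54000.0 − 4860.00) = -68.2500.
Running total after k=2: 1.33926e+08.
k=3: B_{6}/(6)! × [f^{(5)}(30) − f^{(5)}(9)] = 1/30240 × (120.000 − 120.000) = 0.00000.

S_3 ≈ 1.33926e+08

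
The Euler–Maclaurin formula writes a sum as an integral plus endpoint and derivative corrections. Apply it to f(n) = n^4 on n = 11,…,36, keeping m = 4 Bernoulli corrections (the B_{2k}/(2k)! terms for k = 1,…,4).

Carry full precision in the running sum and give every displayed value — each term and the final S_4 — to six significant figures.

S_4 ≈ 1.29233e+07

The integral term ∫_11^36 x^4 dx = 1.20610e+07.
Boundary: ½(f(11) + f(36)) = ½(14641.0 + 1.67962e+06) = 847128.
Running total after boundary: 1.29082e+07.
k=1: B_{2}/(2)! × [f^{(1)}(36) − f^{(1)}(11)] = 1/12 × (186624 − 5324.00) = 15108.3.
Running total after k=1: 1.29233e+07.
k=2: B_{4}/(4)! × [f^{(3)}(36) − f^{(3)}(11)] = −1/720 × (864.000 − 264.000) = -0.833333.
Running total after k=2: 1.29233e+07.
k=3: B_{6}/(6)! × [f^{(5)}(36) − f^{(5)}(11)] = 1/30240 × (0.00000 − 0.00000) = 0.00000.
Running total after k=3: 1.29233e+07.
k=4: B_{8}/(8)! × [f^{(7)}(36) − f^{(7)}(11)] = −1/1209600 × (0.00000 − 0.00000) = 0.00000.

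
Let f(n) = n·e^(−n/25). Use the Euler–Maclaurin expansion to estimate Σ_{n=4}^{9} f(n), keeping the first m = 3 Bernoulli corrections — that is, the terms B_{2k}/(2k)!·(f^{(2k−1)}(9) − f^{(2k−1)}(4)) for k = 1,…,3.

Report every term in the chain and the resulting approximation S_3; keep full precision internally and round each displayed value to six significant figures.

∫_4^9 x·e^(−x/25) dx evaluates to 24.7794.
Endpoint term: (f(4) + f(9))/2 = (3.40858 + 6.27909)/2 = 4.84383.
So far: 29.6232.
Order-1 term: 1/12 · (0.446513 − 0.715801) = -0.0224407.
After k=1: 29.6008.
Order-2 term: −1/720 · (0.00294698 − 0.00387214) = 1.28494e-06.
After k=2: 29.6008.
Order-3 term: 1/30240 · (8.28728e-06 − 1.05584e-05) = -7.51033e-11.

S_3 ≈ 29.6008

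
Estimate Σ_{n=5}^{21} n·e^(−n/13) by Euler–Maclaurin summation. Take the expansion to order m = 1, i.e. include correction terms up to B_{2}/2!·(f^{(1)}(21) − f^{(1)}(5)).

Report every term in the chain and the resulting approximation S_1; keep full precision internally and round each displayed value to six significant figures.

S_1 ≈ 75.1551

∫_5^21 x·e^(−x/13) dx evaluates to 71.4108.
Boundary: ½(f(5) + f(21)) = ½(3.40356 + 4.17510) = 3.78933.
So far: 75.2002.
k=1: B_{2}/(2)! × [f^{(1)}(21) − f^{(1)}(5)] = 1/12 × (-0.122347 − 0.418900) = -0.0451039.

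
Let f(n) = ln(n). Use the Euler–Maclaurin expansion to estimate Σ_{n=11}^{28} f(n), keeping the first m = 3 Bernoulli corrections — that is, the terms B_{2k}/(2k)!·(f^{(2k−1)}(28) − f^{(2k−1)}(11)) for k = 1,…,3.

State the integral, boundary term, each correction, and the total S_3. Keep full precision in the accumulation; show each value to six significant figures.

S_3 ≈ 52.7853

∫_11^28 ln(x) dx evaluates to 49.9249.
Endpoint term: (f(11) + f(28))/2 = (2.39790 + 3.33220)/2 = 2.86505.
So far: 52.7899.
Correction k=1: B_{2}/2! · (f^{(1)}(28) − f^{(1)}(11)) = 1/12 · (0.0357143 − 0.0909091) = -0.00459957.
Running total after k=1: 52.7853.
Correction k=2: B_{4}/4! · (f^{(3)}(28) − f^{(3)}(11)) = −1/720 · (9.11079e-05 − 0.00150263) = 1.96045e-06.
Running total after k=2: 52.7853.
Correction k=3: B_{6}/6! · (f^{(5)}(28) − f^{(5)}(11)) = 1/30240 · (1.39451e-06 − 0.000149021) = -4.88183e-09.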